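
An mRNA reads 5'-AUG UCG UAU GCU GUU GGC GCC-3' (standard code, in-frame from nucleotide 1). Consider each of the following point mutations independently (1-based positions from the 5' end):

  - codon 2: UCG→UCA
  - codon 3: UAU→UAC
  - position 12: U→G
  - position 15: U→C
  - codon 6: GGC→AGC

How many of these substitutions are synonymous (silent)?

4

Codon 2: UCG (Ser) → UCA (Ser) — synonymous.
Codon 3: UAU (Tyr) → UAC (Tyr) — synonymous.
Codon 4: GCU (Ala) → GCG (Ala) — synonymous.
Codon 5: GUU (Val) → GUC (Val) — synonymous.
Codon 6: GGC (Gly) → AGC (Ser) — missense.
Synonymous: 4 of 5.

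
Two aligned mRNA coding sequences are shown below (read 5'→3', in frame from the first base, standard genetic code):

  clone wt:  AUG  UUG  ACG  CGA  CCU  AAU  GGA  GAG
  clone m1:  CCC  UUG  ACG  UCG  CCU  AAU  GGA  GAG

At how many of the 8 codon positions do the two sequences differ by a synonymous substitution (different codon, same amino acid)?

0

Codon 1: AUG Met / CCC Pro — nonsynonymous.
Codon 2: UUG Leu / UUG Leu — identical.
Codon 3: ACG Thr / ACG Thr — identical.
Codon 4: CGA Arg / UCG Ser — nonsynonymous.
Codon 5: CCU Pro / CCU Pro — identical.
Codon 6: AAU Asn / AAU Asn — identical.
Codon 7: GGA Gly / GGA Gly — identical.
Codon 8: GAG Glu / GAG Glu — identical.
Synonymous differences: 0.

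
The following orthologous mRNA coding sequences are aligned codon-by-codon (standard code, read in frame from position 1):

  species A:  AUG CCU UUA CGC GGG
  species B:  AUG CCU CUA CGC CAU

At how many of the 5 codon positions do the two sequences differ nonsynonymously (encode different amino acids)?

1

Codon 1: AUG Met / AUG Met — identical.
Codon 2: CCU Pro / CCU Pro — identical.
Codon 3: UUA Leu / CUA Leu — synonymous.
Codon 4: CGC Arg / CGC Arg — identical.
Codon 5: GGG Gly / CAU His — nonsynonymous.
Nonsynonymous differences: 1.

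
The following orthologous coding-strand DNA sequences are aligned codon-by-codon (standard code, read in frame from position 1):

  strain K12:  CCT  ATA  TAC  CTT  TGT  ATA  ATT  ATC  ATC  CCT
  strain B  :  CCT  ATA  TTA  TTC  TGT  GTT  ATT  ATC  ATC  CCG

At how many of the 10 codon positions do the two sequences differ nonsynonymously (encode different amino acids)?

3

Codon 1: CCT Pro / CCT Pro — identical.
Codon 2: ATA Ile / ATA Ile — identical.
Codon 3: TAC Tyr / TTA Leu — nonsynonymous.
Codon 4: CTT Leu / TTC Phe — nonsynonymous.
Codon 5: TGT Cys / TGT Cys — identical.
Codon 6: ATA Ile / GTT Val — nonsynonymous.
Codon 7: ATT Ile / ATT Ile — identical.
Codon 8: ATC Ile / ATC Ile — identical.
Codon 9: ATC Ile / ATC Ile — identical.
Codon 10: CCT Pro / CCG Pro — synonymous.
Nonsynonymous differences: 3.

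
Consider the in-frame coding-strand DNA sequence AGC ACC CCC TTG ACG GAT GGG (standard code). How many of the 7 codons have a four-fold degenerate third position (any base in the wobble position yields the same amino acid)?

4

Codon 1 AGC (Ser): third position 2-fold.
Codon 2 ACC (Thr): third position 4-fold.
Codon 3 CCC (Pro): third position 4-fold.
Codon 4 TTG (Leu): third position 2-fold.
Codon 5 ACG (Thr): third position 4-fold.
Codon 6 GAT (Asp): third position 2-fold.
Codon 7 GGG (Gly): third position 4-fold.
Four-fold degenerate third positions: 4.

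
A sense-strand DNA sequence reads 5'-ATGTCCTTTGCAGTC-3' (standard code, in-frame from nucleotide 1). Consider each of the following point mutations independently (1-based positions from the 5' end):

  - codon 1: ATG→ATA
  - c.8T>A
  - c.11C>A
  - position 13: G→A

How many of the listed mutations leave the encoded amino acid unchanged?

0

Codon 1: ATG (Met) → ATA (Ile) — missense.
Codon 3: TTT (Phe) → TAT (Tyr) — missense.
Codon 4: GCA (Ala) → GAA (Glu) — missense.
Codon 5: GTC (Val) → ATC (Ile) — missense.
Synonymous: 0 of 4.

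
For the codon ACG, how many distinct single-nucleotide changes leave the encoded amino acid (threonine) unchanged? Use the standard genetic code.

3

Position 1: none → 0 synonymous.
Position 2: none → 0 synonymous.
Position 3: ACU, ACC, ACA → 3 synonymous.
Total: 0 + 0 + 3 = 3.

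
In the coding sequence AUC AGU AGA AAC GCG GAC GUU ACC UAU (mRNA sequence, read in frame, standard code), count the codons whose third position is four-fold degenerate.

3

Codon 1 AUC (Ile): third position 3-fold.
Codon 2 AGU (Ser): third position 2-fold.
Codon 3 AGA (Arg): third position 2-fold.
Codon 4 AAC (Asn): third position 2-fold.
Codon 5 GCG (Ala): third position 4-fold.
Codon 6 GAC (Asp): third position 2-fold.
Codon 7 GUU (Val): third position 4-fold.
Codon 8 ACC (Thr): third position 4-fold.
Codon 9 UAU (Tyr): third position 2-fold.
Four-fold degenerate third positions: 3.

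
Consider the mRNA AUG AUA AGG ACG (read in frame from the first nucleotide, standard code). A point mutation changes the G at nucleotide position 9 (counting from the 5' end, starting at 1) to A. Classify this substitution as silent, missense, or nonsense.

silent

Position 9 falls in codon 3: AGG → Arg.
After the substitution the codon is AGA → Arg.
Both encode Arg, so the change is synonymous.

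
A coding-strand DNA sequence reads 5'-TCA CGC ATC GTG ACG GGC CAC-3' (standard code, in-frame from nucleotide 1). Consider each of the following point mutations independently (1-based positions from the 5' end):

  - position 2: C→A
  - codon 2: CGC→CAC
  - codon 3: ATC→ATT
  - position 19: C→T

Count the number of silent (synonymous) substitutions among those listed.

Codon 1: TCA (Ser) → TAA (Stop) — nonsense.
Codon 2: CGC (Arg) → CAC (His) — missense.
Codon 3: ATC (Ile) → ATT (Ile) — synonymous.
Codon 7: CAC (His) → TAC (Tyr) — missense.
Synonymous: 1 of 4.

1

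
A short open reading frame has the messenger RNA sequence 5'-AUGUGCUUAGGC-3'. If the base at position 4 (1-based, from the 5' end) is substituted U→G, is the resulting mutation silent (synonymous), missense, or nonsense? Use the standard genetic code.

missense

Position 4 falls in codon 2: UGC → Cys.
After the substitution the codon is GGC → Gly.
Cys ≠ Gly, so this is a missense mutation.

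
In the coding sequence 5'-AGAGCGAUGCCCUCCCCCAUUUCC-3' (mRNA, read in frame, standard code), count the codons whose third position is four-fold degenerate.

Codon 1 AGA (Arg): third position 2-fold.
Codon 2 GCG (Ala): third position 4-fold.
Codon 3 AUG (Met): third position 1-fold.
Codon 4 CCC (Pro): third position 4-fold.
Codon 5 UCC (Ser): third position 4-fold.
Codon 6 CCC (Pro): third position 4-fold.
Codon 7 AUU (Ile): third position 3-fold.
Codon 8 UCC (Ser): third position 4-fold.
Four-fold degenerate third positions: 5.

5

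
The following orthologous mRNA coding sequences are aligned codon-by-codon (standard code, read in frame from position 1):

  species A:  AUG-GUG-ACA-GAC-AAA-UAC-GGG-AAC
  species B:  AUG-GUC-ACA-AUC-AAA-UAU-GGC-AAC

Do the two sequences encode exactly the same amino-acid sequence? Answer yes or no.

no

Codon 1: AUG Met / AUG Met — identical.
Codon 2: GUG Val / GUC Val — synonymous.
Codon 3: ACA Thr / ACA Thr — identical.
Codon 4: GAC Asp / AUC Ile — nonsynonymous.
Codon 5: AAA Lys / AAA Lys — identical.
Codon 6: UAC Tyr / UAU Tyr — synonymous.
Codon 7: GGG Gly / GGC Gly — synonymous.
Codon 8: AAC Asn / AAC Asn — identical.
Nonsynonymous differences: 1 → different protein.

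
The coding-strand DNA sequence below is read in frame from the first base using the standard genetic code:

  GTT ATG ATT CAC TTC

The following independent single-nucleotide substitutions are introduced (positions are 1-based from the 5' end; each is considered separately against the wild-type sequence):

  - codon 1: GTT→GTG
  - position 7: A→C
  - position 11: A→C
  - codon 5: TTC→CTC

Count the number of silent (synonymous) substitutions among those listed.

1

Codon 1: GTT (Val) → GTG (Val) — synonymous.
Codon 3: ATT (Ile) → CTT (Leu) — missense.
Codon 4: CAC (His) → CCC (Pro) — missense.
Codon 5: TTC (Phe) → CTC (Leu) — missense.
Synonymous: 1 of 4.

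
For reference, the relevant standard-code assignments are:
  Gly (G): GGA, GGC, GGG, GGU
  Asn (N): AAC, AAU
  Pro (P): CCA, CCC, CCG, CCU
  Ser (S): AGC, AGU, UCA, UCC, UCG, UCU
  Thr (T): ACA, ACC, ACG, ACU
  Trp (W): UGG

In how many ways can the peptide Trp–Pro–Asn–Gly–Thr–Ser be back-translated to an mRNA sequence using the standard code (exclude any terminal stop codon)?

Trp: 1 codon.
Pro: 4 codons.
Asn: 2 codons.
Gly: 4 codons.
Thr: 4 codons.
Ser: 6 codons.
1 × 4 × 2 × 4 × 4 × 6 = 768.

768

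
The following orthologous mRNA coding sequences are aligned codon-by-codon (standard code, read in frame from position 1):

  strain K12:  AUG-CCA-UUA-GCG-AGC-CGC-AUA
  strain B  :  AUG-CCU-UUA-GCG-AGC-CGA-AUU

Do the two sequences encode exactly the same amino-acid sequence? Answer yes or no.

yes

Codon 1: AUG Met / AUG Met — identical.
Codon 2: CCA Pro / CCU Pro — synonymous.
Codon 3: UUA Leu / UUA Leu — identical.
Codon 4: GCG Ala / GCG Ala — identical.
Codon 5: AGC Ser / AGC Ser — identical.
Codon 6: CGC Arg / CGA Arg — synonymous.
Codon 7: AUA Ile / AUU Ile — synonymous.
Nonsynonymous differences: 0 → same protein.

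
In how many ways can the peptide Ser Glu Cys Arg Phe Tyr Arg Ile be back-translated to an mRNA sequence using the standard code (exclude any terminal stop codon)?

Ser: 6 codons.
Glu: 2 codons.
Cys: 2 codons.
Arg: 6 codons.
Phe: 2 codons.
Tyr: 2 codons.
Arg: 6 codons.
Ile: 3 codons.
6 × 2 × 2 × 6 × 2 × 2 × 6 × 3 = 10368.

10368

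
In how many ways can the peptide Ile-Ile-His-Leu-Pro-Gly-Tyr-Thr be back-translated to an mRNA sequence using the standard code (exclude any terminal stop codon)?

Ile: 3 codons.
Ile: 3 codons.
His: 2 codons.
Leu: 6 codons.
Pro: 4 codons.
Gly: 4 codons.
Tyr: 2 codons.
Thr: 4 codons.
3 × 3 × 2 × 6 × 4 × 4 × 2 × 4 = 13824.

13824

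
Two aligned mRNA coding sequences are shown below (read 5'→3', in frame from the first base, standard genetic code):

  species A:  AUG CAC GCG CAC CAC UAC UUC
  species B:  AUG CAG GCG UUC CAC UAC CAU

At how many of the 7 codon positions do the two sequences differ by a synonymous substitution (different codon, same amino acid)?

0

Codon 1: AUG Met / AUG Met — identical.
Codon 2: CAC His / CAG Gln — nonsynonymous.
Codon 3: GCG Ala / GCG Ala — identical.
Codon 4: CAC His / UUC Phe — nonsynonymous.
Codon 5: CAC His / CAC His — identical.
Codon 6: UAC Tyr / UAC Tyr — identical.
Codon 7: UUC Phe / CAU His — nonsynonymous.
Synonymous differences: 0.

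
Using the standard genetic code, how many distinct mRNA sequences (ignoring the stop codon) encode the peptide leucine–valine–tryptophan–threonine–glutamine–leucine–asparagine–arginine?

13824

Leu: 6 codons.
Val: 4 codons.
Trp: 1 codon.
Thr: 4 codons.
Gln: 2 codons.
Leu: 6 codons.
Asn: 2 codons.
Arg: 6 codons.
6 × 4 × 1 × 4 × 2 × 6 × 2 × 6 = 13824.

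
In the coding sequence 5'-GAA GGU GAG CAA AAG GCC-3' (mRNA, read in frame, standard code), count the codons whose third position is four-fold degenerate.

2

Codon 1 GAA (Glu): third position 2-fold.
Codon 2 GGU (Gly): third position 4-fold.
Codon 3 GAG (Glu): third position 2-fold.
Codon 4 CAA (Gln): third position 2-fold.
Codon 5 AAG (Lys): third position 2-fold.
Codon 6 GCC (Ala): third position 4-fold.
Four-fold degenerate third positions: 2.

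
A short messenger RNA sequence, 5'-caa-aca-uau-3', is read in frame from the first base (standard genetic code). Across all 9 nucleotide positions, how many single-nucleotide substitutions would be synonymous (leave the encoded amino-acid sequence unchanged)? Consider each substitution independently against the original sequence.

5

Codon 1 (CAA, Gln): 1 synonymous substitution.
Codon 2 (ACA, Thr): 3 synonymous substitutions.
Codon 3 (UAU, Tyr): 1 synonymous substitution.
Total: 1 + 3 + 1 = 5.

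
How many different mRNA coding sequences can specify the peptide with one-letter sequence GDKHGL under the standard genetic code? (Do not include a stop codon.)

768

Gly: 4 codons.
Asp: 2 codons.
Lys: 2 codons.
His: 2 codons.
Gly: 4 codons.
Leu: 6 codons.
4 × 2 × 2 × 2 × 4 × 6 = 768.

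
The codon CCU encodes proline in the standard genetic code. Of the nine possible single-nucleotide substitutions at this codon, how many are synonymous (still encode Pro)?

Position 1: none → 0 synonymous.
Position 2: none → 0 synonymous.
Position 3: CCC, CCA, CCG → 3 synonymous.
Total: 0 + 0 + 3 = 3.

3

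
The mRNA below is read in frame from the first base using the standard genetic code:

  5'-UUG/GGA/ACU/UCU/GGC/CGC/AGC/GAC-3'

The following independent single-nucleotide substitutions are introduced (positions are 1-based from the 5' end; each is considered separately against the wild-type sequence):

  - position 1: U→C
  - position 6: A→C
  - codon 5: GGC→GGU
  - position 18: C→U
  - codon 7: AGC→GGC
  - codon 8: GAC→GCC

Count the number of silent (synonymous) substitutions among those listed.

4

Codon 1: UUG (Leu) → CUG (Leu) — synonymous.
Codon 2: GGA (Gly) → GGC (Gly) — synonymous.
Codon 5: GGC (Gly) → GGU (Gly) — synonymous.
Codon 6: CGC (Arg) → CGU (Arg) — synonymous.
Codon 7: AGC (Ser) → GGC (Gly) — missense.
Codon 8: GAC (Asp) → GCC (Ala) — missense.
Synonymous: 4 of 6.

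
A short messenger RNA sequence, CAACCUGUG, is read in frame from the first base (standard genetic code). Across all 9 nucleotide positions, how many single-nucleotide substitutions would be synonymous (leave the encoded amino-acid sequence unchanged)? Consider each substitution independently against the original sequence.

Codon 1 (CAA, Gln): 1 synonymous substitution.
Codon 2 (CCU, Pro): 3 synonymous substitutions.
Codon 3 (GUG, Val): 3 synonymous substitutions.
Total: 1 + 3 + 3 = 7.

7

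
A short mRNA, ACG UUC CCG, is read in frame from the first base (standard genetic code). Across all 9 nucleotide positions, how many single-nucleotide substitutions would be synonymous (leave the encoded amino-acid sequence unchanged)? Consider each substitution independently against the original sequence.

Codon 1 (ACG, Thr): 3 synonymous substitutions.
Codon 2 (UUC, Phe): 1 synonymous substitution.
Codon 3 (CCG, Pro): 3 synonymous substitutions.
Total: 3 + 1 + 3 = 7.

7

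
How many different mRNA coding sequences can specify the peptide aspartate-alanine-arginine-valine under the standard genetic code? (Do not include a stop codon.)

192

Asp: 2 codons.
Ala: 4 codons.
Arg: 6 codons.
Val: 4 codons.
2 × 4 × 6 × 4 = 192.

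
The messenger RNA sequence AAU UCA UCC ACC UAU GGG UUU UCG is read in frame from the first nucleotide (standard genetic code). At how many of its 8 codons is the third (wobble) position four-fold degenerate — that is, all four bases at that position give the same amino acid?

5

Codon 1 AAU (Asn): third position 2-fold.
Codon 2 UCA (Ser): third position 4-fold.
Codon 3 UCC (Ser): third position 4-fold.
Codon 4 ACC (Thr): third position 4-fold.
Codon 5 UAU (Tyr): third position 2-fold.
Codon 6 GGG (Gly): third position 4-fold.
Codon 7 UUU (Phe): third position 2-fold.
Codon 8 UCG (Ser): third position 4-fold.
Four-fold degenerate third positions: 5.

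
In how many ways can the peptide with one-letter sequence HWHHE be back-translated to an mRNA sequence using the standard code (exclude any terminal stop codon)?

16

His: 2 codons.
Trp: 1 codon.
His: 2 codons.
His: 2 codons.
Glu: 2 codons.
2 × 1 × 2 × 2 × 2 = 16.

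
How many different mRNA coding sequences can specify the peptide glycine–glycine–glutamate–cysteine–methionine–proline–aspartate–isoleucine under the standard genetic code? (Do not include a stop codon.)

Gly: 4 codons.
Gly: 4 codons.
Glu: 2 codons.
Cys: 2 codons.
Met: 1 codon.
Pro: 4 codons.
Asp: 2 codons.
Ile: 3 codons.
4 × 4 × 2 × 2 × 1 × 4 × 2 × 3 = 1536.

1536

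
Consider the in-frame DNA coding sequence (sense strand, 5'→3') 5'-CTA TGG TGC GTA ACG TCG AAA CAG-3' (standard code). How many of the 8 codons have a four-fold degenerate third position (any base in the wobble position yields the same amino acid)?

4

Codon 1 CTA (Leu): third position 4-fold.
Codon 2 TGG (Trp): third position 1-fold.
Codon 3 TGC (Cys): third position 2-fold.
Codon 4 GTA (Val): third position 4-fold.
Codon 5 ACG (Thr): third position 4-fold.
Codon 6 TCG (Ser): third position 4-fold.
Codon 7 AAA (Lys): third position 2-fold.
Codon 8 CAG (Gln): third position 2-fold.
Four-fold degenerate third positions: 4.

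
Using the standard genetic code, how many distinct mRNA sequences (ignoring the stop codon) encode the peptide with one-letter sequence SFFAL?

576

Ser: 6 codons.
Phe: 2 codons.
Phe: 2 codons.
Ala: 4 codons.
Leu: 6 codons.
6 × 2 × 2 × 4 × 6 = 576.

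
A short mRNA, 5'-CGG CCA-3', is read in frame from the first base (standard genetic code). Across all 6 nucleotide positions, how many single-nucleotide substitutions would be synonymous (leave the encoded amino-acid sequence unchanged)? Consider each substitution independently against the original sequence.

Codon 1 (CGG, Arg): 4 synonymous substitutions.
Codon 2 (CCA, Pro): 3 synonymous substitutions.
Total: 4 + 3 = 7.

7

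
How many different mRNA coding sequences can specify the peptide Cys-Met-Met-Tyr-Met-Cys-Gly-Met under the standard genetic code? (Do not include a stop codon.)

Cys: 2 codons.
Met: 1 codon.
Met: 1 codon.
Tyr: 2 codons.
Met: 1 codon.
Cys: 2 codons.
Gly: 4 codons.
Met: 1 codon.
2 × 1 × 1 × 2 × 1 × 2 × 4 × 1 = 32.

32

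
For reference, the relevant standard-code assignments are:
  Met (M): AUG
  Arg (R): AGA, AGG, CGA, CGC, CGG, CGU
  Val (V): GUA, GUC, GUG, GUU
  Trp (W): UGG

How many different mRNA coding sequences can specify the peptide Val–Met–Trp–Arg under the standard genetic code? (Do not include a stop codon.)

24

Val: 4 codons.
Met: 1 codon.
Trp: 1 codon.
Arg: 6 codons.
4 × 1 × 1 × 6 = 24.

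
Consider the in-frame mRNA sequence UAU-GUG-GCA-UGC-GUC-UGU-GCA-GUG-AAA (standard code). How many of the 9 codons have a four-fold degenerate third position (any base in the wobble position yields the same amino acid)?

Codon 1 UAU (Tyr): third position 2-fold.
Codon 2 GUG (Val): third position 4-fold.
Codon 3 GCA (Ala): third position 4-fold.
Codon 4 UGC (Cys): third position 2-fold.
Codon 5 GUC (Val): third position 4-fold.
Codon 6 UGU (Cys): third position 2-fold.
Codon 7 GCA (Ala): third position 4-fold.
Codon 8 GUG (Val): third position 4-fold.
Codon 9 AAA (Lys): third position 2-fold.
Four-fold degenerate third positions: 5.

5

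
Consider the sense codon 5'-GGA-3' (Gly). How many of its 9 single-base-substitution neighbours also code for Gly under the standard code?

Position 1: none → 0 synonymous.
Position 2: none → 0 synonymous.
Position 3: GGU, GGC, GGG → 3 synonymous.
Total: 0 + 0 + 3 = 3.

3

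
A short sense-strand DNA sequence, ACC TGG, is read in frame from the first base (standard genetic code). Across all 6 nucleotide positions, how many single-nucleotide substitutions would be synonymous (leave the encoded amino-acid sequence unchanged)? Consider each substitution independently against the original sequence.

3

Codon 1 (ACC, Thr): 3 synonymous substitutions.
Codon 2 (TGG, Trp): 0 synonymous substitutions.
Total: 3 + 0 = 3.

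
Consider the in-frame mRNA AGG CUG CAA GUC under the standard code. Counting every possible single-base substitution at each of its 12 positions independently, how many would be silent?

10

Codon 1 (AGG, Arg): 2 synonymous substitutions.
Codon 2 (CUG, Leu): 4 synonymous substitutions.
Codon 3 (CAA, Gln): 1 synonymous substitution.
Codon 4 (GUC, Val): 3 synonymous substitutions.
Total: 2 + 4 + 1 + 3 = 10.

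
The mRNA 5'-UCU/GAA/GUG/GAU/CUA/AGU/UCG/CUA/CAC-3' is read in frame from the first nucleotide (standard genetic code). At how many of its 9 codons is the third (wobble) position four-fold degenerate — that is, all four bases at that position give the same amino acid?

5

Codon 1 UCU (Ser): third position 4-fold.
Codon 2 GAA (Glu): third position 2-fold.
Codon 3 GUG (Val): third position 4-fold.
Codon 4 GAU (Asp): third position 2-fold.
Codon 5 CUA (Leu): third position 4-fold.
Codon 6 AGU (Ser): third position 2-fold.
Codon 7 UCG (Ser): third position 4-fold.
Codon 8 CUA (Leu): third position 4-fold.
Codon 9 CAC (His): third position 2-fold.
Four-fold degenerate third positions: 5.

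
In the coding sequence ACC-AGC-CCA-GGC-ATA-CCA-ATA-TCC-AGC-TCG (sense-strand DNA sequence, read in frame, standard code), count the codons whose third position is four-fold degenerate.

Codon 1 ACC (Thr): third position 4-fold.
Codon 2 AGC (Ser): third position 2-fold.
Codon 3 CCA (Pro): third position 4-fold.
Codon 4 GGC (Gly): third position 4-fold.
Codon 5 ATA (Ile): third position 3-fold.
Codon 6 CCA (Pro): third position 4-fold.
Codon 7 ATA (Ile): third position 3-fold.
Codon 8 TCC (Ser): third position 4-fold.
Codon 9 AGC (Ser): third position 2-fold.
Codon 10 TCG (Ser): third position 4-fold.
Four-fold degenerate third positions: 6.

6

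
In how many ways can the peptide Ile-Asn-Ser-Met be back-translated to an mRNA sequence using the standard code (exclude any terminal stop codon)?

Ile: 3 codons.
Asn: 2 codons.
Ser: 6 codons.
Met: 1 codon.
3 × 2 × 6 × 1 = 36.

36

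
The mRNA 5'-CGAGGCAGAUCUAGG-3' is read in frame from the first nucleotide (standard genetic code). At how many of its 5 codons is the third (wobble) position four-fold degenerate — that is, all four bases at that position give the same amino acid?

3

Codon 1 CGA (Arg): third position 4-fold.
Codon 2 GGC (Gly): third position 4-fold.
Codon 3 AGA (Arg): third position 2-fold.
Codon 4 UCU (Ser): third position 4-fold.
Codon 5 AGG (Arg): third position 2-fold.
Four-fold degenerate third positions: 3.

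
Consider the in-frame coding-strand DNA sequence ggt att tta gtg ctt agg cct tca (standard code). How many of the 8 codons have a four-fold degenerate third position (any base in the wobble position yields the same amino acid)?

5

Codon 1 GGT (Gly): third position 4-fold.
Codon 2 ATT (Ile): third position 3-fold.
Codon 3 TTA (Leu): third position 2-fold.
Codon 4 GTG (Val): third position 4-fold.
Codon 5 CTT (Leu): third position 4-fold.
Codon 6 AGG (Arg): third position 2-fold.
Codon 7 CCT (Pro): third position 4-fold.
Codon 8 TCA (Ser): third position 4-fold.
Four-fold degenerate third positions: 5.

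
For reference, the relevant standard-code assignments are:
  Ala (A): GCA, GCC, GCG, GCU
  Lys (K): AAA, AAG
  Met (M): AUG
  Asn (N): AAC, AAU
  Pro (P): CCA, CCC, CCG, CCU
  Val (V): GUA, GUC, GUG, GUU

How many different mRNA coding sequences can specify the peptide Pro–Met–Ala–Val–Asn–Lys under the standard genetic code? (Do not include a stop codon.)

Pro: 4 codons.
Met: 1 codon.
Ala: 4 codons.
Val: 4 codons.
Asn: 2 codons.
Lys: 2 codons.
4 × 1 × 4 × 4 × 2 × 2 = 256.

256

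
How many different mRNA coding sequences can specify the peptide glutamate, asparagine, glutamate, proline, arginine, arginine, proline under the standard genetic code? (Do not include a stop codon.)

Glu: 2 codons.
Asn: 2 codons.
Glu: 2 codons.
Pro: 4 codons.
Arg: 6 codons.
Arg: 6 codons.
Pro: 4 codons.
2 × 2 × 2 × 4 × 6 × 6 × 4 = 4608.

4608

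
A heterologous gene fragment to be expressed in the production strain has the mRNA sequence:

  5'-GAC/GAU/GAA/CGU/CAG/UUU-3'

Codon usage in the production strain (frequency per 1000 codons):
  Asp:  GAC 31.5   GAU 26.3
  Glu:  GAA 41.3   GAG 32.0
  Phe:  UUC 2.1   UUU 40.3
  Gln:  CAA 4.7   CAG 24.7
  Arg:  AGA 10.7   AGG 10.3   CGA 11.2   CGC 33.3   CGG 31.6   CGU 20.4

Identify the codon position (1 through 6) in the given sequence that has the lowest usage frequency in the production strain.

4

Codon 1 GAC (Asp): 31.5 per 1000.
Codon 2 GAU (Asp): 26.3 per 1000.
Codon 3 GAA (Glu): 41.3 per 1000.
Codon 4 CGU (Arg): 20.4 per 1000.
Codon 5 CAG (Gln): 24.7 per 1000.
Codon 6 UUU (Phe): 40.3 per 1000.
Lowest frequency is 20.4 at codon 4.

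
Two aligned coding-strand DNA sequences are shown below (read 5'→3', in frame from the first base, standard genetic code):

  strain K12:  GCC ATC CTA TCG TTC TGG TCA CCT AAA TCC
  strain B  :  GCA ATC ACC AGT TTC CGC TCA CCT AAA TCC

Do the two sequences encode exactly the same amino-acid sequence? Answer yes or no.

no

Codon 1: GCC Ala / GCA Ala — synonymous.
Codon 2: ATC Ile / ATC Ile — identical.
Codon 3: CTA Leu / ACC Thr — nonsynonymous.
Codon 4: TCG Ser / AGT Ser — synonymous.
Codon 5: TTC Phe / TTC Phe — identical.
Codon 6: TGG Trp / CGC Arg — nonsynonymous.
Codon 7: TCA Ser / TCA Ser — identical.
Codon 8: CCT Pro / CCT Pro — identical.
Codon 9: AAA Lys / AAA Lys — identical.
Codon 10: TCC Ser / TCC Ser — identical.
Nonsynonymous differences: 2 → different protein.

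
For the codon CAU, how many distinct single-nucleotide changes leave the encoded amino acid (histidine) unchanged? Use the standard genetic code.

1

Position 1: none → 0 synonymous.
Position 2: none → 0 synonymous.
Position 3: CAC → 1 synonymous.
Total: 0 + 0 + 1 = 1.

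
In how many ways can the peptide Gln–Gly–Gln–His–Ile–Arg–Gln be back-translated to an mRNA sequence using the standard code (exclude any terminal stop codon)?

Gln: 2 codons.
Gly: 4 codons.
Gln: 2 codons.
His: 2 codons.
Ile: 3 codons.
Arg: 6 codons.
Gln: 2 codons.
2 × 4 × 2 × 2 × 3 × 6 × 2 = 1152.

1152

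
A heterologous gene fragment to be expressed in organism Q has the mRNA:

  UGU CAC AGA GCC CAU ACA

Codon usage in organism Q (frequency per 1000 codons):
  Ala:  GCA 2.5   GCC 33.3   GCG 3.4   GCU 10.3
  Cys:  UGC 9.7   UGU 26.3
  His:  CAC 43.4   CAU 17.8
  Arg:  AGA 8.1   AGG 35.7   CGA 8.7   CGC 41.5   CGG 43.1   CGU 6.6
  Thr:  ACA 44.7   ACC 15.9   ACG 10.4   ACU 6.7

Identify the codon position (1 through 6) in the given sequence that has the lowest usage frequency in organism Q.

Codon 1 UGU (Cys): 26.3 per 1000.
Codon 2 CAC (His): 43.4 per 1000.
Codon 3 AGA (Arg): 8.1 per 1000.
Codon 4 GCC (Ala): 33.3 per 1000.
Codon 5 CAU (His): 17.8 per 1000.
Codon 6 ACA (Thr): 44.7 per 1000.
Lowest frequency is 8.1 at codon 3.

3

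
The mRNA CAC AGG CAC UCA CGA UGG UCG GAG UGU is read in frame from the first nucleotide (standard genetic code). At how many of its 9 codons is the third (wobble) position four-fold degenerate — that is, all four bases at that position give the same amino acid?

3

Codon 1 CAC (His): third position 2-fold.
Codon 2 AGG (Arg): third position 2-fold.
Codon 3 CAC (His): third position 2-fold.
Codon 4 UCA (Ser): third position 4-fold.
Codon 5 CGA (Arg): third position 4-fold.
Codon 6 UGG (Trp): third position 1-fold.
Codon 7 UCG (Ser): third position 4-fold.
Codon 8 GAG (Glu): third position 2-fold.
Codon 9 UGU (Cys): third position 2-fold.
Four-fold degenerate third positions: 3.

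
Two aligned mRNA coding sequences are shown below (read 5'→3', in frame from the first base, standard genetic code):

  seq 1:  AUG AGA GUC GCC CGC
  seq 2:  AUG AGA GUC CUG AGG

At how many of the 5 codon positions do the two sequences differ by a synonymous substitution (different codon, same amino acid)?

Codon 1: AUG Met / AUG Met — identical.
Codon 2: AGA Arg / AGA Arg — identical.
Codon 3: GUC Val / GUC Val — identical.
Codon 4: GCC Ala / CUG Leu — nonsynonymous.
Codon 5: CGC Arg / AGG Arg — synonymous.
Synonymous differences: 1.

1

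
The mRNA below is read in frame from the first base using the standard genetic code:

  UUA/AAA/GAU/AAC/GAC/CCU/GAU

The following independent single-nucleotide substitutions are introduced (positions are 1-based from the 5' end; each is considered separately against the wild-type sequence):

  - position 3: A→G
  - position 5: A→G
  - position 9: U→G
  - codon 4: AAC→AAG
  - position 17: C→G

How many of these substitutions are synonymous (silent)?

Codon 1: UUA (Leu) → UUG (Leu) — synonymous.
Codon 2: AAA (Lys) → AGA (Arg) — missense.
Codon 3: GAU (Asp) → GAG (Glu) — missense.
Codon 4: AAC (Asn) → AAG (Lys) — missense.
Codon 6: CCU (Pro) → CGU (Arg) — missense.
Synonymous: 1 of 5.

1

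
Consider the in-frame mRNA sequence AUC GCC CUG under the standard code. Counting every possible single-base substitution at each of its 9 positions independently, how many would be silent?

9

Codon 1 (AUC, Ile): 2 synonymous substitutions.
Codon 2 (GCC, Ala): 3 synonymous substitutions.
Codon 3 (CUG, Leu): 4 synonymous substitutions.
Total: 2 + 3 + 4 = 9.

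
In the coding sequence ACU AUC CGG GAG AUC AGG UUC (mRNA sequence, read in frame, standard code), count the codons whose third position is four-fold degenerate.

2

Codon 1 ACU (Thr): third position 4-fold.
Codon 2 AUC (Ile): third position 3-fold.
Codon 3 CGG (Arg): third position 4-fold.
Codon 4 GAG (Glu): third position 2-fold.
Codon 5 AUC (Ile): third position 3-fold.
Codon 6 AGG (Arg): third position 2-fold.
Codon 7 UUC (Phe): third position 2-fold.
Four-fold degenerate third positions: 2.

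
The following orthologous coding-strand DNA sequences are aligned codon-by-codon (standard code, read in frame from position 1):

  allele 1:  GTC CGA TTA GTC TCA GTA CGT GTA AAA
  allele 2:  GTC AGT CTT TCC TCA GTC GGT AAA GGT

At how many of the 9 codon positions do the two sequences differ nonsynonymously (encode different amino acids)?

5

Codon 1: GTC Val / GTC Val — identical.
Codon 2: CGA Arg / AGT Ser — nonsynonymous.
Codon 3: TTA Leu / CTT Leu — synonymous.
Codon 4: GTC Val / TCC Ser — nonsynonymous.
Codon 5: TCA Ser / TCA Ser — identical.
Codon 6: GTA Val / GTC Val — synonymous.
Codon 7: CGT Arg / GGT Gly — nonsynonymous.
Codon 8: GTA Val / AAA Lys — nonsynonymous.
Codon 9: AAA Lys / GGT Gly — nonsynonymous.
Nonsynonymous differences: 5.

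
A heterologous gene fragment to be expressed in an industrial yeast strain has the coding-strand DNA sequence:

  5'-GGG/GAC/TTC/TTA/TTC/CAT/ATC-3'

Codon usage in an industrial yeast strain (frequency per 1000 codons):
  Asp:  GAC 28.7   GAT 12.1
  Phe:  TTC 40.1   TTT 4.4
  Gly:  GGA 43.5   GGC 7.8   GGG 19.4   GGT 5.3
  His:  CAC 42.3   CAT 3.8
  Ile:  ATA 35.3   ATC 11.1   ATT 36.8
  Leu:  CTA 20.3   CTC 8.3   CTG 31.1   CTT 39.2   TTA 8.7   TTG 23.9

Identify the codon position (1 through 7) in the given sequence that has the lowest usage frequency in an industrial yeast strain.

6

Codon 1 GGG (Gly): 19.4 per 1000.
Codon 2 GAC (Asp): 28.7 per 1000.
Codon 3 TTC (Phe): 40.1 per 1000.
Codon 4 TTA (Leu): 8.7 per 1000.
Codon 5 TTC (Phe): 40.1 per 1000.
Codon 6 CAT (His): 3.8 per 1000.
Codon 7 ATC (Ile): 11.1 per 1000.
Lowest frequency is 3.8 at codon 6.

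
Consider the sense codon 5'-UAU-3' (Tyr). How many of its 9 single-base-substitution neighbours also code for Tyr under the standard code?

Position 1: none → 0 synonymous.
Position 2: none → 0 synonymous.
Position 3: UAC → 1 synonymous.
Total: 0 + 0 + 1 = 1.

1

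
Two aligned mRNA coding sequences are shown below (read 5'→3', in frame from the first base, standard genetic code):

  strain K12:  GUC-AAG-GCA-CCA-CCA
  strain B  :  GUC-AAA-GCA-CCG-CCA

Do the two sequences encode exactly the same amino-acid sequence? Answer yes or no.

Codon 1: GUC Val / GUC Val — identical.
Codon 2: AAG Lys / AAA Lys — synonymous.
Codon 3: GCA Ala / GCA Ala — identical.
Codon 4: CCA Pro / CCG Pro — synonymous.
Codon 5: CCA Pro / CCA Pro — identical.
Nonsynonymous differences: 0 → same protein.

yes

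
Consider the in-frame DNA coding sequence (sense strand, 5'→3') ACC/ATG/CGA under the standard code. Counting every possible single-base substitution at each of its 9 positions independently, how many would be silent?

7

Codon 1 (ACC, Thr): 3 synonymous substitutions.
Codon 2 (ATG, Met): 0 synonymous substitutions.
Codon 3 (CGA, Arg): 4 synonymous substitutions.
Total: 3 + 0 + 4 = 7.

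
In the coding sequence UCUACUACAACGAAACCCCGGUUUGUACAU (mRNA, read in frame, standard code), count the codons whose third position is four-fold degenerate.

7

Codon 1 UCU (Ser): third position 4-fold.
Codon 2 ACU (Thr): third position 4-fold.
Codon 3 ACA (Thr): third position 4-fold.
Codon 4 ACG (Thr): third position 4-fold.
Codon 5 AAA (Lys): third position 2-fold.
Codon 6 CCC (Pro): third position 4-fold.
Codon 7 CGG (Arg): third position 4-fold.
Codon 8 UUU (Phe): third position 2-fold.
Codon 9 GUA (Val): third position 4-fold.
Codon 10 CAU (His): third position 2-fold.
Four-fold degenerate third positions: 7.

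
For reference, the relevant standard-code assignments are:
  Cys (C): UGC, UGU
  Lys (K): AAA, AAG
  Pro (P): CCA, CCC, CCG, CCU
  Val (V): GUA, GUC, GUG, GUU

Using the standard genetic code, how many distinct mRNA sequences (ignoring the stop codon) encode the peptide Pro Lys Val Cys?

Pro: 4 codons.
Lys: 2 codons.
Val: 4 codons.
Cys: 2 codons.
4 × 2 × 4 × 2 = 64.

64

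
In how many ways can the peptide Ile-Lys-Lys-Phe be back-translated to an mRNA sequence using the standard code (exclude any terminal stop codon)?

Ile: 3 codons.
Lys: 2 codons.
Lys: 2 codons.
Phe: 2 codons.
3 × 2 × 2 × 2 = 24.

24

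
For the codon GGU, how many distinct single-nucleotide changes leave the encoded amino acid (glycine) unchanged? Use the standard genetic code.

Position 1: none → 0 synonymous.
Position 2: none → 0 synonymous.
Position 3: GGC, GGA, GGG → 3 synonymous.
Total: 0 + 0 + 3 = 3.

3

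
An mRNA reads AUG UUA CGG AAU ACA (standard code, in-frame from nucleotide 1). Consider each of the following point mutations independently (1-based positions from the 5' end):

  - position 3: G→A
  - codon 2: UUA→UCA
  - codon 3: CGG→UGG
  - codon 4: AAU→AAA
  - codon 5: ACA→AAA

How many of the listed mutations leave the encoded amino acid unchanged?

Codon 1: AUG (Met) → AUA (Ile) — missense.
Codon 2: UUA (Leu) → UCA (Ser) — missense.
Codon 3: CGG (Arg) → UGG (Trp) — missense.
Codon 4: AAU (Asn) → AAA (Lys) — missense.
Codon 5: ACA (Thr) → AAA (Lys) — missense.
Synonymous: 0 of 5.

0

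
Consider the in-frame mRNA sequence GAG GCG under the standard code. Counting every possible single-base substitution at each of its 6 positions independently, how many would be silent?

4

Codon 1 (GAG, Glu): 1 synonymous substitution.
Codon 2 (GCG, Ala): 3 synonymous substitutions.
Total: 1 + 3 = 4.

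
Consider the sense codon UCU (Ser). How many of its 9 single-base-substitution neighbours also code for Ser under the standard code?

3

Position 1: none → 0 synonymous.
Position 2: none → 0 synonymous.
Position 3: UCC, UCA, UCG → 3 synonymous.
Total: 0 + 0 + 3 = 3.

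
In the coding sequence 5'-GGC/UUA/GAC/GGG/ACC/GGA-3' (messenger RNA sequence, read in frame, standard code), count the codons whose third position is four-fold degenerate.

4

Codon 1 GGC (Gly): third position 4-fold.
Codon 2 UUA (Leu): third position 2-fold.
Codon 3 GAC (Asp): third position 2-fold.
Codon 4 GGG (Gly): third position 4-fold.
Codon 5 ACC (Thr): third position 4-fold.
Codon 6 GGA (Gly): third position 4-fold.
Four-fold degenerate third positions: 4.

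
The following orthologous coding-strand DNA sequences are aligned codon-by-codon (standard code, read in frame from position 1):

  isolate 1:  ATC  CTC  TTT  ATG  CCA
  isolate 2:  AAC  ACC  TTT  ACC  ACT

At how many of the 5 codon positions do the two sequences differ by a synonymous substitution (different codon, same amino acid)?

0

Codon 1: ATC Ile / AAC Asn — nonsynonymous.
Codon 2: CTC Leu / ACC Thr — nonsynonymous.
Codon 3: TTT Phe / TTT Phe — identical.
Codon 4: ATG Met / ACC Thr — nonsynonymous.
Codon 5: CCA Pro / ACT Thr — nonsynonymous.
Synonymous differences: 0.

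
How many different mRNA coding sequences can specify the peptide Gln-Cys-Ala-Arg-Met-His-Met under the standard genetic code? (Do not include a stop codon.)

Gln: 2 codons.
Cys: 2 codons.
Ala: 4 codons.
Arg: 6 codons.
Met: 1 codon.
His: 2 codons.
Met: 1 codon.
2 × 2 × 4 × 6 × 1 × 2 × 1 = 192.

192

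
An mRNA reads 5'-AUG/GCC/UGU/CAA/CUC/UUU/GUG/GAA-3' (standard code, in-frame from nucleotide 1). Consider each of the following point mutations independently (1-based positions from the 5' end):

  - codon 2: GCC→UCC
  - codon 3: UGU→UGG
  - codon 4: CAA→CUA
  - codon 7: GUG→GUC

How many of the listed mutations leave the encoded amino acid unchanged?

Codon 2: GCC (Ala) → UCC (Ser) — missense.
Codon 3: UGU (Cys) → UGG (Trp) — missense.
Codon 4: CAA (Gln) → CUA (Leu) — missense.
Codon 7: GUG (Val) → GUC (Val) — synonymous.
Synonymous: 1 of 4.

1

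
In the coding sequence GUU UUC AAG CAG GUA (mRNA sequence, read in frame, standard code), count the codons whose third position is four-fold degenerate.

2

Codon 1 GUU (Val): third position 4-fold.
Codon 2 UUC (Phe): third position 2-fold.
Codon 3 AAG (Lys): third position 2-fold.
Codon 4 CAG (Gln): third position 2-fold.
Codon 5 GUA (Val): third position 4-fold.
Four-fold degenerate third positions: 2.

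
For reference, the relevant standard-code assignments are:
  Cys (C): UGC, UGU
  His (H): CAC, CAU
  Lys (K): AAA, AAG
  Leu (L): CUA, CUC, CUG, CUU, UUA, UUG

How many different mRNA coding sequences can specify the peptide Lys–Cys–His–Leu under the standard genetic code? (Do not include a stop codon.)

48

Lys: 2 codons.
Cys: 2 codons.
His: 2 codons.
Leu: 6 codons.
2 × 2 × 2 × 6 = 48.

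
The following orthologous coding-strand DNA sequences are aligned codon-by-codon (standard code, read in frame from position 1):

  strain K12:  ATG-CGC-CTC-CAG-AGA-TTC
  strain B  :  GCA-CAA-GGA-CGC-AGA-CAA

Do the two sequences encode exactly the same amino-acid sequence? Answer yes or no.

Codon 1: ATG Met / GCA Ala — nonsynonymous.
Codon 2: CGC Arg / CAA Gln — nonsynonymous.
Codon 3: CTC Leu / GGA Gly — nonsynonymous.
Codon 4: CAG Gln / CGC Arg — nonsynonymous.
Codon 5: AGA Arg / AGA Arg — identical.
Codon 6: TTC Phe / CAA Gln — nonsynonymous.
Nonsynonymous differences: 5 → different protein.

no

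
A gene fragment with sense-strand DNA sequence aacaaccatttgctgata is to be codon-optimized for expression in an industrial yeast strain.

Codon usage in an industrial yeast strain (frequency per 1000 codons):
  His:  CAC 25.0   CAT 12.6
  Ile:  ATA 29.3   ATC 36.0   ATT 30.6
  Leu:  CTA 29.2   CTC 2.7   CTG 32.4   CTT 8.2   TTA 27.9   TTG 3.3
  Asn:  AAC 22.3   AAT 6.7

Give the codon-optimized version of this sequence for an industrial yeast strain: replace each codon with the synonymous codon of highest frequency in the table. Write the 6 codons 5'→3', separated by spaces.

AAC AAC CAC CTG CTG ATC

Codon 1 (Asn): best is AAC at 22.3.
Codon 2 (Asn): best is AAC at 22.3.
Codon 3 (His): best is CAC at 25.0.
Codon 4 (Leu): best is CTG at 32.4.
Codon 5 (Leu): best is CTG at 32.4.
Codon 6 (Ile): best is ATC at 36.0.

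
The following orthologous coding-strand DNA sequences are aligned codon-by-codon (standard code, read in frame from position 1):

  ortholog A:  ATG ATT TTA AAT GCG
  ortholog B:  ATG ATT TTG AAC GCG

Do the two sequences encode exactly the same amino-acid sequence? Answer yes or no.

Codon 1: ATG Met / ATG Met — identical.
Codon 2: ATT Ile / ATT Ile — identical.
Codon 3: TTA Leu / TTG Leu — synonymous.
Codon 4: AAT Asn / AAC Asn — synonymous.
Codon 5: GCG Ala / GCG Ala — identical.
Nonsynonymous differences: 0 → same protein.

yes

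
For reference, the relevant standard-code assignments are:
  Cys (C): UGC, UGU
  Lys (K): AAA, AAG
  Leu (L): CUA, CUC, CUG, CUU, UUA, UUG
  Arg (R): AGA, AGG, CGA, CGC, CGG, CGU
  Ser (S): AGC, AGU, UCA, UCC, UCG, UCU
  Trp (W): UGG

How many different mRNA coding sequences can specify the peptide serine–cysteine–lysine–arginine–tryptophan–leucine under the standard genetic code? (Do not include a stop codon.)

Ser: 6 codons.
Cys: 2 codons.
Lys: 2 codons.
Arg: 6 codons.
Trp: 1 codon.
Leu: 6 codons.
6 × 2 × 2 × 6 × 1 × 6 = 864.

864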